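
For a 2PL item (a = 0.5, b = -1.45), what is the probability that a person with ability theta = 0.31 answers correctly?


a*(theta - b) = 0.5 * (0.31 - -1.45) = 0.88
exp(-0.88) = 0.4148
P = 1 / (1 + 0.4148)
P = 0.7068

0.7068


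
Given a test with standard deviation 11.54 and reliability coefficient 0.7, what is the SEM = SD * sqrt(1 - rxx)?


SEM = SD * sqrt(1 - rxx)
SEM = 11.54 * sqrt(1 - 0.7)
SEM = 11.54 * sqrt(0.3) = 11.54 * 0.547723
SEM = 6.3207

6.3207


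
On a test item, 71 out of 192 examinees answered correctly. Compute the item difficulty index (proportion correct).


Item difficulty p = number correct / total examinees
p = 71 / 192
p = 0.3698

0.3698


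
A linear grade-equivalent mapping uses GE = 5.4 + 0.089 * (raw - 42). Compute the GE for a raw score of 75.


raw - median = 75 - 42 = 33
slope * diff = 0.089 * 33 = 2.937
GE = 5.4 + 2.937
GE = 8.337

8.337


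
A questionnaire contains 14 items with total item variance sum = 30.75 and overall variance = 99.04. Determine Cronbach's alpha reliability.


alpha = (k/(k-1)) * (1 - sum(si^2)/s_total^2)
= (14/13) * (1 - 30.75/99.04)
alpha = 0.7426

0.7426


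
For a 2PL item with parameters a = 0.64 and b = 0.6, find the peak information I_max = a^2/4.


For 2PL, max info at theta = b = 0.6
I_max = a^2 / 4 = 0.64^2 / 4
= 0.4096 / 4
I_max = 0.1024

0.1024


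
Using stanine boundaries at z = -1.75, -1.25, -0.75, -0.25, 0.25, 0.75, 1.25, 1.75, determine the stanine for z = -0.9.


Stanine boundaries: [-1.75, -1.25, -0.75, -0.25, 0.25, 0.75, 1.25, 1.75]
z = -0.9
Check each boundary:
  z >= -1.75 -> could be stanine 2
  z >= -1.25 -> could be stanine 3
  z < -0.75
  z < -0.25
  z < 0.25
  z < 0.75
  z < 1.25
  z < 1.75
Highest qualifying boundary gives stanine = 3

3


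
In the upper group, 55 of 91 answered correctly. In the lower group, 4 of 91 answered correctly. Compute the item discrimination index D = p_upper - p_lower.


p_upper = 55/91 = 0.6044
p_lower = 4/91 = 0.044
D = 0.6044 - 0.044 = 0.5604

0.5604


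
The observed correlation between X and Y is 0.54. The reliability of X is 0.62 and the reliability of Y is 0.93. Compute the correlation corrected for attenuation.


r_corrected = rxy / sqrt(rxx * ryy)
= 0.54 / sqrt(0.62 * 0.93)
= 0.54 / sqrt(0.5766)
= 0.54 / 0.759342
r_corrected = 0.7111

0.7111


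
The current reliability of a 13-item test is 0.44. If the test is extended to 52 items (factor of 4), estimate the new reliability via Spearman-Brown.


r_new = (n * rxx) / (1 + (n-1) * rxx)
r_new = (4 * 0.44) / (1 + 3 * 0.44)
r_new = 1.76 / 2.32
r_new = 0.7586

0.7586


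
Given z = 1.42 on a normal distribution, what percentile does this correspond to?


CDF(z) = 0.5 * (1 + erf(z/sqrt(2)))
erf(1.0041) = 0.8444
CDF = 0.9222
Percentile rank = 0.9222 * 100 = 92.22

92.22


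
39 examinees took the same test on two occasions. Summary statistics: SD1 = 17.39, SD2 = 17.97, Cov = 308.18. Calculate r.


r = cov(X,Y) / (SD_X * SD_Y)
r = 308.18 / (17.39 * 17.97)
r = 308.18 / 312.4983
r = 0.9862

0.9862


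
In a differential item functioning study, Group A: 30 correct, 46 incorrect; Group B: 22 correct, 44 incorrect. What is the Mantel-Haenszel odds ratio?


Odds_A = 30/46 = 0.6522
Odds_B = 22/44 = 0.5
OR = Odds_A / Odds_B = 0.6522 / 0.5
Exactly, OR = (30 * 44) / (46 * 22) = 1320 / 1012
OR = 1.3043

1.3043


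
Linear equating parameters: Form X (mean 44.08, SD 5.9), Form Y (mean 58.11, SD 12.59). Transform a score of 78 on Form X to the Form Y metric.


slope = SD_Y / SD_X = 12.59 / 5.9 ~ 2.1339
intercept = mean_Y - slope * mean_X = 58.11 - (12.59 / 5.9) * 44.08 ~ -35.9522
Y = slope * X + intercept. To avoid rounding drift from the rounded slope/intercept, evaluate the equivalent form Y = mean_Y + SD_Y * (X - mean_X) / SD_X at full precision:
Y = 58.11 + 12.59 * (78 - 44.08) / 5.9
Y = 58.11 + 12.59 * 33.92 / 5.9
Y = 58.11 + 427.0528 / 5.9
Y = 58.11 + 72.3818
Y = 130.4918

130.4918


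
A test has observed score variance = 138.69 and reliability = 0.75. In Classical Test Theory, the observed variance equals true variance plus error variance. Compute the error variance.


var_true = rxx * var_obs = 0.75 * 138.69 = 104.0175
var_error = var_obs - var_true
var_error = 138.69 - 104.0175
var_error = 34.6725

34.6725


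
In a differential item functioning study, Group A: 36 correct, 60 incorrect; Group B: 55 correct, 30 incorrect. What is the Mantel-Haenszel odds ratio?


Odds_A = 36/60 = 0.6
Odds_B = 55/30 = 1.8333
OR = Odds_A / Odds_B = 0.6 / 1.8333
Exactly, OR = (36 * 30) / (60 * 55) = 1080 / 3300
OR = 0.3273

0.3273


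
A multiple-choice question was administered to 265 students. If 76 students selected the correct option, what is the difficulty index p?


Item difficulty p = number correct / total examinees
p = 76 / 265
p = 0.2868

0.2868


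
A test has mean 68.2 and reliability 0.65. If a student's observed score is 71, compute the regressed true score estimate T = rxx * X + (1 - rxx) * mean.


T_est = rxx * X + (1 - rxx) * mean
T_est = 0.65 * 71 + 0.35 * 68.2
T_est = 46.15 + 23.87
T_est = 70.02

70.02


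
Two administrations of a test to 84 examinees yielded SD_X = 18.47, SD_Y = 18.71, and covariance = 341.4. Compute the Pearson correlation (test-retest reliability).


r = cov(X,Y) / (SD_X * SD_Y)
r = 341.4 / (18.47 * 18.71)
r = 341.4 / 345.5737
r = 0.9879

0.9879


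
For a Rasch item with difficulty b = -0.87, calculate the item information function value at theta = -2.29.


P = 1/(1+exp(-(-2.29--0.87))) = 0.1947
I = P*(1-P) = 0.1947 * 0.8053
I = 0.1568

0.1568


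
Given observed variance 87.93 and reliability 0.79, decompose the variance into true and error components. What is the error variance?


var_true = rxx * var_obs = 0.79 * 87.93 = 69.4647
var_error = var_obs - var_true
var_error = 87.93 - 69.4647
var_error = 18.4653

18.4653


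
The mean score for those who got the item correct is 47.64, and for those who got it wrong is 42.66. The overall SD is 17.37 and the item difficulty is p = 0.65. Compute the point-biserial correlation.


q = 1 - p = 0.35
rpb = ((M1 - M0) / SD) * sqrt(p * q)
rpb = ((47.64 - 42.66) / 17.37) * sqrt(0.65 * 0.35)
rpb = 0.1367

0.1367


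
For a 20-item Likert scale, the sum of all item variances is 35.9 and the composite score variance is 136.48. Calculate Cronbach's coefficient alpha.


alpha = (k/(k-1)) * (1 - sum(si^2)/s_total^2)
= (20/19) * (1 - 35.9/136.48)
alpha = 0.7757

0.7757


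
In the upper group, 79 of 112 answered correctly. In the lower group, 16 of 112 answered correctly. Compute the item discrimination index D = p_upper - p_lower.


p_upper = 79/112 = 0.7054
p_lower = 16/112 = 0.1429
D = 0.7054 - 0.1429 = 0.5625

0.5625


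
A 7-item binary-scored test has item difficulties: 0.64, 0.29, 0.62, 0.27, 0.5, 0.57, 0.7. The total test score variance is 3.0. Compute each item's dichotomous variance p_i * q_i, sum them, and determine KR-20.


For each item, compute p_i * q_i:
  Item 1: 0.64 * 0.36 = 0.2304
  Item 2: 0.29 * 0.71 = 0.2059
  Item 3: 0.62 * 0.38 = 0.2356
  Item 4: 0.27 * 0.73 = 0.1971
  Item 5: 0.5 * 0.5 = 0.25
  Item 6: 0.57 * 0.43 = 0.2451
  Item 7: 0.7 * 0.3 = 0.21
Sum(p_i * q_i) = 0.2304 + 0.2059 + 0.2356 + 0.1971 + 0.25 + 0.2451 + 0.21 = 1.5741
KR-20 = (k/(k-1)) * (1 - Sum(p_i*q_i) / Var_total)
= (7/6) * (1 - 1.5741/3.0)
= 1.1667 * 0.4753
KR-20 = 0.5545

0.5545


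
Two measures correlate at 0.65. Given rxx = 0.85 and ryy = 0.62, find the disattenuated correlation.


r_corrected = rxy / sqrt(rxx * ryy)
= 0.65 / sqrt(0.85 * 0.62)
= 0.65 / sqrt(0.527)
= 0.65 / 0.725948
r_corrected = 0.8954

0.8954


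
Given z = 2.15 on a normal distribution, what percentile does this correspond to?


CDF(z) = 0.5 * (1 + erf(z/sqrt(2)))
erf(1.5203) = 0.9684
CDF = 0.9842
Percentile rank = 0.9842 * 100 = 98.42

98.42


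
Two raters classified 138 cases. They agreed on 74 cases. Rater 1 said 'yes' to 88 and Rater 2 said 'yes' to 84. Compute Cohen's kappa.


P_o = 74/138 = 0.536232
P_e = (88*84 + 50*54) / 19044 = 0.529931
kappa = (P_o - P_e) / (1 - P_e)
kappa = (0.536232 - 0.529931) / (1 - 0.529931)
kappa = 0.0134

0.0134


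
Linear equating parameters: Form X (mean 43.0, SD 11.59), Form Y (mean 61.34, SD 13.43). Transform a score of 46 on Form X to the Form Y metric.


slope = SD_Y / SD_X = 13.43 / 11.59 ~ 1.1588
intercept = mean_Y - slope * mean_X = 61.34 - (13.43 / 11.59) * 43.0 ~ 11.5134
Y = slope * X + intercept. To avoid rounding drift from the rounded slope/intercept, evaluate the equivalent form Y = mean_Y + SD_Y * (X - mean_X) / SD_X at full precision:
Y = 61.34 + 13.43 * (46 - 43.0) / 11.59
Y = 61.34 + 13.43 * 3.0 / 11.59
Y = 61.34 + 40.29 / 11.59
Y = 61.34 + 3.4763
Y = 64.8163

64.8163


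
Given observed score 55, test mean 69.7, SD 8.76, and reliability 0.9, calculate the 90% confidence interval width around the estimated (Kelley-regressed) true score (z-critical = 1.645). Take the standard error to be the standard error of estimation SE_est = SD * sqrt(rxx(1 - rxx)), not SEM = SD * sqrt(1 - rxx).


True score estimate = 0.9*55 + 0.1*69.7 = 56.47
SE_est = SD * sqrt(rxx * (1 - rxx)) = 8.76 * sqrt(0.9 * 0.1) = 8.76 * sqrt(0.09) = 2.628
CI = T_est +/- z * SE_est, so width = 2 * z * SE_est = 2 * 1.645 * 2.628
Width = 8.6461

8.6461


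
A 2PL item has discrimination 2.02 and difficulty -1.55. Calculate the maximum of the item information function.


For 2PL, max info at theta = b = -1.55
I_max = a^2 / 4 = 2.02^2 / 4
= 4.0804 / 4
I_max = 1.0201

1.0201


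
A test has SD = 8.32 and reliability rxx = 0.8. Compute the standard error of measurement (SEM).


SEM = SD * sqrt(1 - rxx)
SEM = 8.32 * sqrt(1 - 0.8)
SEM = 8.32 * sqrt(0.2) = 8.32 * 0.447214
SEM = 3.7208

3.7208


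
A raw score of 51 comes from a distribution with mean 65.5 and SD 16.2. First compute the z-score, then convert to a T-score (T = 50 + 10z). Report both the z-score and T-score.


z = (X - mean) / SD = (51 - 65.5) / 16.2
z = -14.5 / 16.2
z = -0.8951
T-score = T = 50 + 10z
Carry z at full precision (z = -14.5 / 16.2) into the conversion:
T-score = 50 + 10 * (-14.5 / 16.2) = 50 + -145 / 16.2
T-score = 50 + -8.9506
T-score = 41.0494

41.0494


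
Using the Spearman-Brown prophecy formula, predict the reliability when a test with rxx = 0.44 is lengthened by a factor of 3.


r_new = (n * rxx) / (1 + (n-1) * rxx)
r_new = (3 * 0.44) / (1 + 2 * 0.44)
r_new = 1.32 / 1.88
r_new = 0.7021

0.7021


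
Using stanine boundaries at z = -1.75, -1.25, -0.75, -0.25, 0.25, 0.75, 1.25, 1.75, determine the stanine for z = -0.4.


Stanine boundaries: [-1.75, -1.25, -0.75, -0.25, 0.25, 0.75, 1.25, 1.75]
z = -0.4
Check each boundary:
  z >= -1.75 -> could be stanine 2
  z >= -1.25 -> could be stanine 3
  z >= -0.75 -> could be stanine 4
  z < -0.25
  z < 0.25
  z < 0.75
  z < 1.25
  z < 1.75
Highest qualifying boundary gives stanine = 4

4


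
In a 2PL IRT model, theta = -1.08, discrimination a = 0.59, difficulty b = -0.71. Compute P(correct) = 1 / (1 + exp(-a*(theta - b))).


a*(theta - b) = 0.59 * (-1.08 - -0.71) = -0.2183
exp(--0.2183) = 1.244
P = 1 / (1 + 1.244)
P = 0.4456

0.4456


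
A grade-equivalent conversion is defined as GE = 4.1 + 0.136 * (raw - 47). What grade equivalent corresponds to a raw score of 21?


raw - median = 21 - 47 = -26
slope * diff = 0.136 * -26 = -3.536
GE = 4.1 + -3.536
GE = 0.564

0.564


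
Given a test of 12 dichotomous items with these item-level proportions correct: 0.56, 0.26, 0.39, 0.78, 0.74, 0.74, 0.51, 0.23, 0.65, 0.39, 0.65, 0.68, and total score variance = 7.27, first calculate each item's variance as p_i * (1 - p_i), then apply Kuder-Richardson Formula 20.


For each item, compute p_i * q_i:
  Item 1: 0.56 * 0.44 = 0.2464
  Item 2: 0.26 * 0.74 = 0.1924
  Item 3: 0.39 * 0.61 = 0.2379
  Item 4: 0.78 * 0.22 = 0.1716
  Item 5: 0.74 * 0.26 = 0.1924
  Item 6: 0.74 * 0.26 = 0.1924
  Item 7: 0.51 * 0.49 = 0.2499
  Item 8: 0.23 * 0.77 = 0.1771
  Item 9: 0.65 * 0.35 = 0.2275
  Item 10: 0.39 * 0.61 = 0.2379
  Item 11: 0.65 * 0.35 = 0.2275
  Item 12: 0.68 * 0.32 = 0.2176
Sum(p_i * q_i) = 0.2464 + 0.1924 + 0.2379 + 0.1716 + 0.1924 + 0.1924 + 0.2499 + 0.1771 + 0.2275 + 0.2379 + 0.2275 + 0.2176 = 2.5706
KR-20 = (k/(k-1)) * (1 - Sum(p_i*q_i) / Var_total)
= (12/11) * (1 - 2.5706/7.27)
= 1.0909 * 0.6464
KR-20 = 0.7052

0.7052


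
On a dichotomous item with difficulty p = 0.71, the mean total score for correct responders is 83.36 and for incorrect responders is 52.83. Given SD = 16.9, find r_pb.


q = 1 - p = 0.29
rpb = ((M1 - M0) / SD) * sqrt(p * q)
rpb = ((83.36 - 52.83) / 16.9) * sqrt(0.71 * 0.29)
rpb = 0.8197

0.8197


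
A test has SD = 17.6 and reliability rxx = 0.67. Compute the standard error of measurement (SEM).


SEM = SD * sqrt(1 - rxx)
SEM = 17.6 * sqrt(1 - 0.67)
SEM = 17.6 * sqrt(0.33) = 17.6 * 0.574456
SEM = 10.1104

10.1104


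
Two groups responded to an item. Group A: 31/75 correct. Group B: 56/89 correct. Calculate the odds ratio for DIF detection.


Odds_A = 31/44 = 0.7045
Odds_B = 56/33 = 1.697
OR = Odds_A / Odds_B = 0.7045 / 1.697
Exactly, OR = (31 * 33) / (44 * 56) = 1023 / 2464
OR = 0.4152

0.4152


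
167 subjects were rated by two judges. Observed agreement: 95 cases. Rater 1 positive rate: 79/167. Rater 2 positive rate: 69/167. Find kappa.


P_o = 95/167 = 0.568862
P_e = (79*69 + 88*98) / 27889 = 0.504679
kappa = (P_o - P_e) / (1 - P_e)
kappa = (0.568862 - 0.504679) / (1 - 0.504679)
kappa = 0.1296

0.1296


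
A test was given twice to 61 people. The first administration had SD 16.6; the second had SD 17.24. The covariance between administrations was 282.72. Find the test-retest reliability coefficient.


r = cov(X,Y) / (SD_X * SD_Y)
r = 282.72 / (16.6 * 17.24)
r = 282.72 / 286.184
r = 0.9879

0.9879


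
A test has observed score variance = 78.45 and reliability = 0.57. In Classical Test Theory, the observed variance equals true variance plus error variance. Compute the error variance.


var_true = rxx * var_obs = 0.57 * 78.45 = 44.7165
var_error = var_obs - var_true
var_error = 78.45 - 44.7165
var_error = 33.7335

33.7335


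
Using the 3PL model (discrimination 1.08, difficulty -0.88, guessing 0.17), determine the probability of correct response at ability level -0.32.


logit = 1.08*(-0.32 - -0.88) = 0.6048
P* = 1/(1 + exp(-0.6048)) = 0.6468
P = 0.17 + (1 - 0.17) * 0.6468
P = 0.7068

0.7068


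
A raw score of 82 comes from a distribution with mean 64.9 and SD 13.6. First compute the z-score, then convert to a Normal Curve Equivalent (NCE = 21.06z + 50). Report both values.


z = (X - mean) / SD = (82 - 64.9) / 13.6
z = 17.1 / 13.6
z = 1.2574
NCE = NCE = 21.06z + 50
Carry z at full precision (z = 17.1 / 13.6) into the conversion:
NCE = 21.06 * (17.1 / 13.6) + 50 = 360.126 / 13.6 + 50
NCE = 26.4799 + 50
NCE = 76.4799

76.4799


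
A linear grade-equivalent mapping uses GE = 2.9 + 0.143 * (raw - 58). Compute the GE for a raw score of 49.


raw - median = 49 - 58 = -9
slope * diff = 0.143 * -9 = -1.287
GE = 2.9 + -1.287
GE = 1.613

1.613


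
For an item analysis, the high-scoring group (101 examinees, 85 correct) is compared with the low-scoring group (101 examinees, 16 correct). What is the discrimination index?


p_upper = 85/101 = 0.8416
p_lower = 16/101 = 0.1584
D = 0.8416 - 0.1584 = 0.6832

0.6832


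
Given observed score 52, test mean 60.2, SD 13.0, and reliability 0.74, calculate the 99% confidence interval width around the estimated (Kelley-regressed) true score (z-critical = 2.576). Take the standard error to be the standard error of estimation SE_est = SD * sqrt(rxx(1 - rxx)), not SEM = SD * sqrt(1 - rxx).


True score estimate = 0.74*52 + 0.26*60.2 = 54.132
SE_est = SD * sqrt(rxx * (1 - rxx)) = 13.0 * sqrt(0.74 * 0.26) = 13.0 * sqrt(0.1924) = 5.702245
CI = T_est +/- z * SE_est, so width = 2 * z * SE_est = 2 * 2.576 * 5.702245
Width = 29.378

29.378


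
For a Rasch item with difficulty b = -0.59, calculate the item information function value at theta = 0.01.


P = 1/(1+exp(-(0.01--0.59))) = 0.6457
I = P*(1-P) = 0.6457 * 0.3543
I = 0.2288

0.2288


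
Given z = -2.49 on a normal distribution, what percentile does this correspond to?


CDF(z) = 0.5 * (1 + erf(z/sqrt(2)))
erf(-1.7607) = -0.9872
CDF = 0.0064
Percentile rank = 0.0064 * 100 = 0.64

0.64


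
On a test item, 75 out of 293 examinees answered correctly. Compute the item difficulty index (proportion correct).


Item difficulty p = number correct / total examinees
p = 75 / 293
p = 0.256

0.256


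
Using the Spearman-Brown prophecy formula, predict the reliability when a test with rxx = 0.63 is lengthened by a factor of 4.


r_new = (n * rxx) / (1 + (n-1) * rxx)
r_new = (4 * 0.63) / (1 + 3 * 0.63)
r_new = 2.52 / 2.89
r_new = 0.872

0.872


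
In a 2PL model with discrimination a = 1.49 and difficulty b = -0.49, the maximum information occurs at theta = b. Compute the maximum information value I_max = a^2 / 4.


For 2PL, max info at theta = b = -0.49
I_max = a^2 / 4 = 1.49^2 / 4
= 2.2201 / 4
I_max = 0.555

0.555


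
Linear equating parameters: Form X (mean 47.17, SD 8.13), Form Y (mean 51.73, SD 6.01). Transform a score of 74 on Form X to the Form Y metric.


slope = SD_Y / SD_X = 6.01 / 8.13 ~ 0.7392
intercept = mean_Y - slope * mean_X = 51.73 - (6.01 / 8.13) * 47.17 ~ 16.8602
Y = slope * X + intercept. To avoid rounding drift from the rounded slope/intercept, evaluate the equivalent form Y = mean_Y + SD_Y * (X - mean_X) / SD_X at full precision:
Y = 51.73 + 6.01 * (74 - 47.17) / 8.13
Y = 51.73 + 6.01 * 26.83 / 8.13
Y = 51.73 + 161.2483 / 8.13
Y = 51.73 + 19.8337
Y = 71.5637

71.5637


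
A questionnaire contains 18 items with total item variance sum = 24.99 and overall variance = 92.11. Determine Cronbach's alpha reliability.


alpha = (k/(k-1)) * (1 - sum(si^2)/s_total^2)
= (18/17) * (1 - 24.99/92.11)
alpha = 0.7716

0.7716


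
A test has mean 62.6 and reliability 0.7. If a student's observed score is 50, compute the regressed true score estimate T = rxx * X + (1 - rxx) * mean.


T_est = rxx * X + (1 - rxx) * mean
T_est = 0.7 * 50 + 0.3 * 62.6
T_est = 35.0 + 18.78
T_est = 53.78

53.78


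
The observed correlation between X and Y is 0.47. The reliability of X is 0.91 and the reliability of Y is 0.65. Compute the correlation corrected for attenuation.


r_corrected = rxy / sqrt(rxx * ryy)
= 0.47 / sqrt(0.91 * 0.65)
= 0.47 / sqrt(0.5915)
= 0.47 / 0.76909
r_corrected = 0.6111

0.6111


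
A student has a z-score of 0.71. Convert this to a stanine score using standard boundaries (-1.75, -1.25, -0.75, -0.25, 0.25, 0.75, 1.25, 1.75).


Stanine boundaries: [-1.75, -1.25, -0.75, -0.25, 0.25, 0.75, 1.25, 1.75]
z = 0.71
Check each boundary:
  z >= -1.75 -> could be stanine 2
  z >= -1.25 -> could be stanine 3
  z >= -0.75 -> could be stanine 4
  z >= -0.25 -> could be stanine 5
  z >= 0.25 -> could be stanine 6
  z < 0.75
  z < 1.25
  z < 1.75
Highest qualifying boundary gives stanine = 6

6


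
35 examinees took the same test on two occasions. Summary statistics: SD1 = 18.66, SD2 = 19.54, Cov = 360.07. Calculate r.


r = cov(X,Y) / (SD_X * SD_Y)
r = 360.07 / (18.66 * 19.54)
r = 360.07 / 364.6164
r = 0.9875

0.9875


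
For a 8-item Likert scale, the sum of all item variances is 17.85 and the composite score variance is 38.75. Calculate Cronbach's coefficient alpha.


alpha = (k/(k-1)) * (1 - sum(si^2)/s_total^2)
= (8/7) * (1 - 17.85/38.75)
alpha = 0.6164

0.6164


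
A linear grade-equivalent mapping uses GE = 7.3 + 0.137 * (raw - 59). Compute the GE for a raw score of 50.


raw - median = 50 - 59 = -9
slope * diff = 0.137 * -9 = -1.233
GE = 7.3 + -1.233
GE = 6.067

6.067


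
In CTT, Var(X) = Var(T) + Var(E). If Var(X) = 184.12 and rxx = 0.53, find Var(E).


var_true = rxx * var_obs = 0.53 * 184.12 = 97.5836
var_error = var_obs - var_true
var_error = 184.12 - 97.5836
var_error = 86.5364

86.5364


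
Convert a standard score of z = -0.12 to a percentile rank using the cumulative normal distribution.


CDF(z) = 0.5 * (1 + erf(z/sqrt(2)))
erf(-0.0849) = -0.0955
CDF = 0.4522
Percentile rank = 0.4522 * 100 = 45.22

45.22


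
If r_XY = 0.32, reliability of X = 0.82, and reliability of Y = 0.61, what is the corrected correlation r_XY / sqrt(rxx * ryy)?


r_corrected = rxy / sqrt(rxx * ryy)
= 0.32 / sqrt(0.82 * 0.61)
= 0.32 / sqrt(0.5002)
= 0.32 / 0.707248
r_corrected = 0.4525

0.4525


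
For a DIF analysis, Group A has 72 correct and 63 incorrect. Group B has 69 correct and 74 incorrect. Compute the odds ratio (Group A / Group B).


Odds_A = 72/63 = 1.1429
Odds_B = 69/74 = 0.9324
OR = Odds_A / Odds_B = 1.1429 / 0.9324
Exactly, OR = (72 * 74) / (63 * 69) = 5328 / 4347
OR = 1.2257

1.2257


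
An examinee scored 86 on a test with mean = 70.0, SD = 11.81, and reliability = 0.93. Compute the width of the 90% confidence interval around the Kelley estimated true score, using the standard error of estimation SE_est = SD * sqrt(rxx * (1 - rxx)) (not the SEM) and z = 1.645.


True score estimate = 0.93*86 + 0.07*70.0 = 84.88
SE_est = SD * sqrt(rxx * (1 - rxx)) = 11.81 * sqrt(0.93 * 0.07) = 11.81 * sqrt(0.0651) = 3.013286
CI = T_est +/- z * SE_est, so width = 2 * z * SE_est = 2 * 1.645 * 3.013286
Width = 9.9137

9.9137


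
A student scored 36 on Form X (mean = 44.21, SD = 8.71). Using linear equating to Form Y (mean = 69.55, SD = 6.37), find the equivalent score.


slope = SD_Y / SD_X = 6.37 / 8.71 ~ 0.7313
intercept = mean_Y - slope * mean_X = 69.55 - (6.37 / 8.71) * 44.21 ~ 37.2173
Y = slope * X + intercept. To avoid rounding drift from the rounded slope/intercept, evaluate the equivalent form Y = mean_Y + SD_Y * (X - mean_X) / SD_X at full precision:
Y = 69.55 + 6.37 * (36 - 44.21) / 8.71
Y = 69.55 - 6.37 * 8.21 / 8.71
Y = 69.55 - 52.2977 / 8.71
Y = 69.55 - 6.0043
Y = 63.5457

63.5457


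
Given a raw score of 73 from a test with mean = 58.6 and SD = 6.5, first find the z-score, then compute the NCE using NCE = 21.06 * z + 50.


z = (X - mean) / SD = (73 - 58.6) / 6.5
z = 14.4 / 6.5
z = 2.2154
NCE = NCE = 21.06z + 50
Carry z at full precision (z = 14.4 / 6.5) into the conversion:
NCE = 21.06 * (14.4 / 6.5) + 50 = 303.264 / 6.5 + 50
NCE = 46.656 + 50
NCE = 96.656

96.656


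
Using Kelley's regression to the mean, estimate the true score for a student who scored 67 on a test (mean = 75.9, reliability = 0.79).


T_est = rxx * X + (1 - rxx) * mean
T_est = 0.79 * 67 + 0.21 * 75.9
T_est = 52.93 + 15.939
T_est = 68.869

68.869


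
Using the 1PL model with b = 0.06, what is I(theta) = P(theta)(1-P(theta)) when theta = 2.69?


P = 1/(1+exp(-(2.69-0.06))) = 0.9328
I = P*(1-P) = 0.9328 * 0.0672
I = 0.0627

0.0627


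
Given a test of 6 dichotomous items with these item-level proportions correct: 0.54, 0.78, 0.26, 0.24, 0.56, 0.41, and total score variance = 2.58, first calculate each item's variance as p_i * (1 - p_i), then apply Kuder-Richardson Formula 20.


For each item, compute p_i * q_i:
  Item 1: 0.54 * 0.46 = 0.2484
  Item 2: 0.78 * 0.22 = 0.1716
  Item 3: 0.26 * 0.74 = 0.1924
  Item 4: 0.24 * 0.76 = 0.1824
  Item 5: 0.56 * 0.44 = 0.2464
  Item 6: 0.41 * 0.59 = 0.2419
Sum(p_i * q_i) = 0.2484 + 0.1716 + 0.1924 + 0.1824 + 0.2464 + 0.2419 = 1.2831
KR-20 = (k/(k-1)) * (1 - Sum(p_i*q_i) / Var_total)
= (6/5) * (1 - 1.2831/2.58)
= 1.2 * 0.5027
KR-20 = 0.6032

0.6032


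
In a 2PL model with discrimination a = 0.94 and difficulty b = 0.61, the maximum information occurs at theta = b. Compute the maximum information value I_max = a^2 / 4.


For 2PL, max info at theta = b = 0.61
I_max = a^2 / 4 = 0.94^2 / 4
= 0.8836 / 4
I_max = 0.2209

0.2209


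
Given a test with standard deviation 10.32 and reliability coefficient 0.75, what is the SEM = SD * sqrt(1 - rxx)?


SEM = SD * sqrt(1 - rxx)
SEM = 10.32 * sqrt(1 - 0.75)
SEM = 10.32 * sqrt(0.25) = 10.32 * 0.5
SEM = 5.16

5.16


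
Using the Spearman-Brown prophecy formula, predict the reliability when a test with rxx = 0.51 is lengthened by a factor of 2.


r_new = (n * rxx) / (1 + (n-1) * rxx)
r_new = (2 * 0.51) / (1 + 1 * 0.51)
r_new = 1.02 / 1.51
r_new = 0.6755

0.6755


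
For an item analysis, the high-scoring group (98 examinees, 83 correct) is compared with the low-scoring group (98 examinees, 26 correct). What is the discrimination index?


p_upper = 83/98 = 0.8469
p_lower = 26/98 = 0.2653
D = 0.8469 - 0.2653 = 0.5816

0.5816


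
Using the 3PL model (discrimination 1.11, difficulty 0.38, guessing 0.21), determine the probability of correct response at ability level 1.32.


logit = 1.11*(1.32 - 0.38) = 1.0434
P* = 1/(1 + exp(-1.0434)) = 0.7395
P = 0.21 + (1 - 0.21) * 0.7395
P = 0.7942

0.7942


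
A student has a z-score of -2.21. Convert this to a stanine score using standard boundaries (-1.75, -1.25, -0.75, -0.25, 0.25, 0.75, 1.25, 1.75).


Stanine boundaries: [-1.75, -1.25, -0.75, -0.25, 0.25, 0.75, 1.25, 1.75]
z = -2.21
Check each boundary:
  z < -1.75
  z < -1.25
  z < -0.75
  z < -0.25
  z < 0.25
  z < 0.75
  z < 1.25
  z < 1.75
Highest qualifying boundary gives stanine = 1

1


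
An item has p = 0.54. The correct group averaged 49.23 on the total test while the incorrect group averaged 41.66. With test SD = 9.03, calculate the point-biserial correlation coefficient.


q = 1 - p = 0.46
rpb = ((M1 - M0) / SD) * sqrt(p * q)
rpb = ((49.23 - 41.66) / 9.03) * sqrt(0.54 * 0.46)
rpb = 0.4178

0.4178


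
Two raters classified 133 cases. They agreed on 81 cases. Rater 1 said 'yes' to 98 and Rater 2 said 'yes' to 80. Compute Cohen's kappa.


P_o = 81/133 = 0.609023
P_e = (98*80 + 35*53) / 17689 = 0.548081
kappa = (P_o - P_e) / (1 - P_e)
kappa = (0.609023 - 0.548081) / (1 - 0.548081)
kappa = 0.1349

0.1349


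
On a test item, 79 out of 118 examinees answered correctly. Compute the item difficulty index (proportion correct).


Item difficulty p = number correct / total examinees
p = 79 / 118
p = 0.6695

0.6695


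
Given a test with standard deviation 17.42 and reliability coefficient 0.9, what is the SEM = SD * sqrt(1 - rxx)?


SEM = SD * sqrt(1 - rxx)
SEM = 17.42 * sqrt(1 - 0.9)
SEM = 17.42 * sqrt(0.1) = 17.42 * 0.316228
SEM = 5.5087

5.5087


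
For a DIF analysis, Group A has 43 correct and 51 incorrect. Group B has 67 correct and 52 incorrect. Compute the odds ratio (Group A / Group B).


Odds_A = 43/51 = 0.8431
Odds_B = 67/52 = 1.2885
OR = Odds_A / Odds_B = 0.8431 / 1.2885
Exactly, OR = (43 * 52) / (51 * 67) = 2236 / 3417
OR = 0.6544

0.6544


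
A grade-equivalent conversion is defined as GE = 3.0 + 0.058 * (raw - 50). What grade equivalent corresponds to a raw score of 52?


raw - median = 52 - 50 = 2
slope * diff = 0.058 * 2 = 0.116
GE = 3.0 + 0.116
GE = 3.116

3.116


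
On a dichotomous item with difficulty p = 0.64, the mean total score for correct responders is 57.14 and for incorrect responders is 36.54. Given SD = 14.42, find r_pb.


q = 1 - p = 0.36
rpb = ((M1 - M0) / SD) * sqrt(p * q)
rpb = ((57.14 - 36.54) / 14.42) * sqrt(0.64 * 0.36)
rpb = 0.6857

0.6857


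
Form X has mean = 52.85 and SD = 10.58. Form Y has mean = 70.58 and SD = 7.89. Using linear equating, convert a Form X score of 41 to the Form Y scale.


slope = SD_Y / SD_X = 7.89 / 10.58 ~ 0.7457
intercept = mean_Y - slope * mean_X = 70.58 - (7.89 / 10.58) * 52.85 ~ 31.1673
Y = slope * X + intercept. To avoid rounding drift from the rounded slope/intercept, evaluate the equivalent form Y = mean_Y + SD_Y * (X - mean_X) / SD_X at full precision:
Y = 70.58 + 7.89 * (41 - 52.85) / 10.58
Y = 70.58 - 7.89 * 11.85 / 10.58
Y = 70.58 - 93.4965 / 10.58
Y = 70.58 - 8.8371
Y = 61.7429

61.7429


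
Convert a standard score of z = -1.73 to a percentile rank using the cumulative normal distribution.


CDF(z) = 0.5 * (1 + erf(z/sqrt(2)))
erf(-1.2233) = -0.9164
CDF = 0.0418
Percentile rank = 0.0418 * 100 = 4.18

4.18


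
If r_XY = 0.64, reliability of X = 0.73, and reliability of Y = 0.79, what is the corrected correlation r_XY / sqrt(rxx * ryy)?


r_corrected = rxy / sqrt(rxx * ryy)
= 0.64 / sqrt(0.73 * 0.79)
= 0.64 / sqrt(0.5767)
= 0.64 / 0.759408
r_corrected = 0.8428

0.8428


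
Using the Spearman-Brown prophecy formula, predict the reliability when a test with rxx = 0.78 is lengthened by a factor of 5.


r_new = (n * rxx) / (1 + (n-1) * rxx)
r_new = (5 * 0.78) / (1 + 4 * 0.78)
r_new = 3.9 / 4.12
r_new = 0.9466

0.9466


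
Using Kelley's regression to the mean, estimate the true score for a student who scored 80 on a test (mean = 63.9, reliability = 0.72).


T_est = rxx * X + (1 - rxx) * mean
T_est = 0.72 * 80 + 0.28 * 63.9
T_est = 57.6 + 17.892
T_est = 75.492

75.492


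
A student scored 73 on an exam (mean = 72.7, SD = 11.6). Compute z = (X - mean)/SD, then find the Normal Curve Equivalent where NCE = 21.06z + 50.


z = (X - mean) / SD = (73 - 72.7) / 11.6
z = 0.3 / 11.6
z = 0.0259
NCE = NCE = 21.06z + 50
Carry z at full precision (z = 0.3 / 11.6) into the conversion:
NCE = 21.06 * (0.3 / 11.6) + 50 = 6.318 / 11.6 + 50
NCE = 0.5447 + 50
NCE = 50.5447

50.5447


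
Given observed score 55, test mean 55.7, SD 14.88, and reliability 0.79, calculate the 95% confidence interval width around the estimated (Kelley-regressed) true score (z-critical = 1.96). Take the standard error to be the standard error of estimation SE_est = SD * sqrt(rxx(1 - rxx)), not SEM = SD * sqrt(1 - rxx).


True score estimate = 0.79*55 + 0.21*55.7 = 55.147
SE_est = SD * sqrt(rxx * (1 - rxx)) = 14.88 * sqrt(0.79 * 0.21) = 14.88 * sqrt(0.1659) = 6.060747
CI = T_est +/- z * SE_est, so width = 2 * z * SE_est = 2 * 1.96 * 6.060747
Width = 23.7581

23.7581


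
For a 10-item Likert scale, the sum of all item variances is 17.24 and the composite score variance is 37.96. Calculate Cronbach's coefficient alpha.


alpha = (k/(k-1)) * (1 - sum(si^2)/s_total^2)
= (10/9) * (1 - 17.24/37.96)
alpha = 0.6065

0.6065


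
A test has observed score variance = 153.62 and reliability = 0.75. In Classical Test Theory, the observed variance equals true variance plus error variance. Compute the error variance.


var_true = rxx * var_obs = 0.75 * 153.62 = 115.215
var_error = var_obs - var_true
var_error = 153.62 - 115.215
var_error = 38.405

38.405


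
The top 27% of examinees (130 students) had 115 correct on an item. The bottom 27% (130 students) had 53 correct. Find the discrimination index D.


p_upper = 115/130 = 0.8846
p_lower = 53/130 = 0.4077
D = 0.8846 - 0.4077 = 0.4769

0.4769


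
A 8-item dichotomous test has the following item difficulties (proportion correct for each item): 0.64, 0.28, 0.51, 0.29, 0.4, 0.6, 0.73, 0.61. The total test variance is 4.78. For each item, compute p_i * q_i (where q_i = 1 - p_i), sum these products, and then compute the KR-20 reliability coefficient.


For each item, compute p_i * q_i:
  Item 1: 0.64 * 0.36 = 0.2304
  Item 2: 0.28 * 0.72 = 0.2016
  Item 3: 0.51 * 0.49 = 0.2499
  Item 4: 0.29 * 0.71 = 0.2059
  Item 5: 0.4 * 0.6 = 0.24
  Item 6: 0.6 * 0.4 = 0.24
  Item 7: 0.73 * 0.27 = 0.1971
  Item 8: 0.61 * 0.39 = 0.2379
Sum(p_i * q_i) = 0.2304 + 0.2016 + 0.2499 + 0.2059 + 0.24 + 0.24 + 0.1971 + 0.2379 = 1.8028
KR-20 = (k/(k-1)) * (1 - Sum(p_i*q_i) / Var_total)
= (8/7) * (1 - 1.8028/4.78)
= 1.1429 * 0.6228
KR-20 = 0.7118

0.7118


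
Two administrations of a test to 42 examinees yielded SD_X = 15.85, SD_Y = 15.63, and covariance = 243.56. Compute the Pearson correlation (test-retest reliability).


r = cov(X,Y) / (SD_X * SD_Y)
r = 243.56 / (15.85 * 15.63)
r = 243.56 / 247.7355
r = 0.9831

0.9831


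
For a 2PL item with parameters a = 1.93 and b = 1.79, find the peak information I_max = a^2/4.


For 2PL, max info at theta = b = 1.79
I_max = a^2 / 4 = 1.93^2 / 4
= 3.7249 / 4
I_max = 0.9312

0.9312


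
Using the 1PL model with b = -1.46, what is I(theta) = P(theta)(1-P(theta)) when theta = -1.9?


P = 1/(1+exp(-(-1.9--1.46))) = 0.3917
I = P*(1-P) = 0.3917 * 0.6083
I = 0.2383

0.2383


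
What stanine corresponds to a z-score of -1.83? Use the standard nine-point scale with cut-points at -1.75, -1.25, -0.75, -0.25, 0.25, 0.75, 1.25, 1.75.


Stanine boundaries: [-1.75, -1.25, -0.75, -0.25, 0.25, 0.75, 1.25, 1.75]
z = -1.83
Check each boundary:
  z < -1.75
  z < -1.25
  z < -0.75
  z < -0.25
  z < 0.25
  z < 0.75
  z < 1.25
  z < 1.75
Highest qualifying boundary gives stanine = 1

1


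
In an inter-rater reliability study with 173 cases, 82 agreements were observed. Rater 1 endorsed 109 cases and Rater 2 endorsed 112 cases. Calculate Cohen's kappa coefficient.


P_o = 82/173 = 0.473988
P_e = (109*112 + 64*61) / 29929 = 0.538341
kappa = (P_o - P_e) / (1 - P_e)
kappa = (0.473988 - 0.538341) / (1 - 0.538341)
kappa = -0.1394

-0.1394


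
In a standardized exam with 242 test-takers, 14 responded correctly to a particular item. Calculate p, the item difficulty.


Item difficulty p = number correct / total examinees
p = 14 / 242
p = 0.0579

0.0579


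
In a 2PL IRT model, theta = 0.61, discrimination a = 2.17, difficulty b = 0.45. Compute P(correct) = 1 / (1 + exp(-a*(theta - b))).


a*(theta - b) = 2.17 * (0.61 - 0.45) = 0.3472
exp(-0.3472) = 0.7067
P = 1 / (1 + 0.7067)
P = 0.5859

0.5859


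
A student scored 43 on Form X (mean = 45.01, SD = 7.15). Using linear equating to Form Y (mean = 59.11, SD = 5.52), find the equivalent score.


slope = SD_Y / SD_X = 5.52 / 7.15 ~ 0.772
intercept = mean_Y - slope * mean_X = 59.11 - (5.52 / 7.15) * 45.01 ~ 24.361
Y = slope * X + intercept. To avoid rounding drift from the rounded slope/intercept, evaluate the equivalent form Y = mean_Y + SD_Y * (X - mean_X) / SD_X at full precision:
Y = 59.11 + 5.52 * (43 - 45.01) / 7.15
Y = 59.11 - 5.52 * 2.01 / 7.15
Y = 59.11 - 11.0952 / 7.15
Y = 59.11 - 1.5518
Y = 57.5582

57.5582


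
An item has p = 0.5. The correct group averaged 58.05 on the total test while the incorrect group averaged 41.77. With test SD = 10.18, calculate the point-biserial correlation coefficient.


q = 1 - p = 0.5
rpb = ((M1 - M0) / SD) * sqrt(p * q)
rpb = ((58.05 - 41.77) / 10.18) * sqrt(0.5 * 0.5)
rpb = 0.7996

0.7996


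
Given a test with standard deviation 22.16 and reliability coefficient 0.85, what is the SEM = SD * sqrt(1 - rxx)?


SEM = SD * sqrt(1 - rxx)
SEM = 22.16 * sqrt(1 - 0.85)
SEM = 22.16 * sqrt(0.15) = 22.16 * 0.387298
SEM = 8.5825

8.5825


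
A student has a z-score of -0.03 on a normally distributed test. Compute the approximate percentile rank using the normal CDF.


CDF(z) = 0.5 * (1 + erf(z/sqrt(2)))
erf(-0.0212) = -0.0239
CDF = 0.488
Percentile rank = 0.488 * 100 = 48.8

48.8


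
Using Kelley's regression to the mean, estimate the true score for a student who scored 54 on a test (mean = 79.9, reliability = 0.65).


T_est = rxx * X + (1 - rxx) * mean
T_est = 0.65 * 54 + 0.35 * 79.9
T_est = 35.1 + 27.965
T_est = 63.065

63.065


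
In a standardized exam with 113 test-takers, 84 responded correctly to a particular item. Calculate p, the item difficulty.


Item difficulty p = number correct / total examinees
p = 84 / 113
p = 0.7434

0.7434


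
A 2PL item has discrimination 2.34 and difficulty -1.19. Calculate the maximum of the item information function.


For 2PL, max info at theta = b = -1.19
I_max = a^2 / 4 = 2.34^2 / 4
= 5.4756 / 4
I_max = 1.3689

1.3689


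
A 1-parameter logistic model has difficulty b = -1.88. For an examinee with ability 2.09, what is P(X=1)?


theta - b = 2.09 - -1.88 = 3.97
exp(-(theta - b)) = exp(-3.97) = 0.0189
P = 1 / (1 + 0.0189)
P = 0.9815

0.9815


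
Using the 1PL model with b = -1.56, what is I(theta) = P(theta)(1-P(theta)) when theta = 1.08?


P = 1/(1+exp(-(1.08--1.56))) = 0.9334
I = P*(1-P) = 0.9334 * 0.0666
I = 0.0622

0.0622


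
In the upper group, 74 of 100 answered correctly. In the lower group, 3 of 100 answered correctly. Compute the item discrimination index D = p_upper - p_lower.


p_upper = 74/100 = 0.74
p_lower = 3/100 = 0.03
D = 0.74 - 0.03 = 0.71

0.71


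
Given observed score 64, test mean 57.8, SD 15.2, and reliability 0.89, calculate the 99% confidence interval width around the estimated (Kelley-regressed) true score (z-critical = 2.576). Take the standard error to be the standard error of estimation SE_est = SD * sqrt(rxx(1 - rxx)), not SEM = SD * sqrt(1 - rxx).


True score estimate = 0.89*64 + 0.11*57.8 = 63.318
SE_est = SD * sqrt(rxx * (1 - rxx)) = 15.2 * sqrt(0.89 * 0.11) = 15.2 * sqrt(0.0979) = 4.755924
CI = T_est +/- z * SE_est, so width = 2 * z * SE_est = 2 * 2.576 * 4.755924
Width = 24.5025

24.5025


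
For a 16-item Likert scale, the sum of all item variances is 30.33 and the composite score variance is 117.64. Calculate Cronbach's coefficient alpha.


alpha = (k/(k-1)) * (1 - sum(si^2)/s_total^2)
= (16/15) * (1 - 30.33/117.64)
alpha = 0.7917

0.7917


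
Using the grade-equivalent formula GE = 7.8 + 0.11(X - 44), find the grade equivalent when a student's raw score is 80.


raw - median = 80 - 44 = 36
slope * diff = 0.11 * 36 = 3.96
GE = 7.8 + 3.96
GE = 11.76

11.76


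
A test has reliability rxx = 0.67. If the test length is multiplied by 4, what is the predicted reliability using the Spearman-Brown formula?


r_new = (n * rxx) / (1 + (n-1) * rxx)
r_new = (4 * 0.67) / (1 + 3 * 0.67)
r_new = 2.68 / 3.01
r_new = 0.8904

0.8904


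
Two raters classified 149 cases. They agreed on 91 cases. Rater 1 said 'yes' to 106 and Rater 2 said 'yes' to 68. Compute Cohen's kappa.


P_o = 91/149 = 0.610738
P_e = (106*68 + 43*81) / 22201 = 0.481555
kappa = (P_o - P_e) / (1 - P_e)
kappa = (0.610738 - 0.481555) / (1 - 0.481555)
kappa = 0.2492

0.2492


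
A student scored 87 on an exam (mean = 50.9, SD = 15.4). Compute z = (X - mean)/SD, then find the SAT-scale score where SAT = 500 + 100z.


z = (X - mean) / SD = (87 - 50.9) / 15.4
z = 36.1 / 15.4
z = 2.3442
SAT-scale = SAT = 500 + 100z
Carry z at full precision (z = 36.1 / 15.4) into the conversion:
SAT-scale = 500 + 100 * (36.1 / 15.4) = 500 + 3610 / 15.4
SAT-scale = 500 + 234.4156
SAT-scale = 734.4156

734.4156


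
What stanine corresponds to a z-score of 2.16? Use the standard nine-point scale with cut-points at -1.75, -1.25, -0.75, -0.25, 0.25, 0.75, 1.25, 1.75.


Stanine boundaries: [-1.75, -1.25, -0.75, -0.25, 0.25, 0.75, 1.25, 1.75]
z = 2.16
Check each boundary:
  z >= -1.75 -> could be stanine 2
  z >= -1.25 -> could be stanine 3
  z >= -0.75 -> could be stanine 4
  z >= -0.25 -> could be stanine 5
  z >= 0.25 -> could be stanine 6
  z >= 0.75 -> could be stanine 7
  z >= 1.25 -> could be stanine 8
  z >= 1.75 -> could be stanine 9
Highest qualifying boundary gives stanine = 9

9


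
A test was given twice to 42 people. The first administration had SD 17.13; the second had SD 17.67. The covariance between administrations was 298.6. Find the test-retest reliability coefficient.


r = cov(X,Y) / (SD_X * SD_Y)
r = 298.6 / (17.13 * 17.67)
r = 298.6 / 302.6871
r = 0.9865

0.9865


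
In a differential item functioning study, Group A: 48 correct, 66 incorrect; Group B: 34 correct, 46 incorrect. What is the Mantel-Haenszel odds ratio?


Odds_A = 48/66 = 0.7273
Odds_B = 34/46 = 0.7391
OR = Odds_A / Odds_B = 0.7273 / 0.7391
Exactly, OR = (48 * 46) / (66 * 34) = 2208 / 2244
OR = 0.984

0.984


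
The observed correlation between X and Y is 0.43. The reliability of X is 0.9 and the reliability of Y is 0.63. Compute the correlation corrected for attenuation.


r_corrected = rxy / sqrt(rxx * ryy)
= 0.43 / sqrt(0.9 * 0.63)
= 0.43 / sqrt(0.567)
= 0.43 / 0.752994
r_corrected = 0.5711

0.5711


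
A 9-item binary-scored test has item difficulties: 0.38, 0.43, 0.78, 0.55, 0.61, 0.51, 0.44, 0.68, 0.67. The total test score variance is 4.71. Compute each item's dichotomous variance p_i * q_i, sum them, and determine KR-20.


For each item, compute p_i * q_i:
  Item 1: 0.38 * 0.62 = 0.2356
  Item 2: 0.43 * 0.57 = 0.2451
  Item 3: 0.78 * 0.22 = 0.1716
  Item 4: 0.55 * 0.45 = 0.2475
  Item 5: 0.61 * 0.39 = 0.2379
  Item 6: 0.51 * 0.49 = 0.2499
  Item 7: 0.44 * 0.56 = 0.2464
  Item 8: 0.68 * 0.32 = 0.2176
  Item 9: 0.67 * 0.33 = 0.2211
Sum(p_i * q_i) = 0.2356 + 0.2451 + 0.1716 + 0.2475 + 0.2379 + 0.2499 + 0.2464 + 0.2176 + 0.2211 = 2.0727
KR-20 = (k/(k-1)) * (1 - Sum(p_i*q_i) / Var_total)
= (9/8) * (1 - 2.0727/4.71)
= 1.125 * 0.5599
KR-20 = 0.6299

0.6299
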